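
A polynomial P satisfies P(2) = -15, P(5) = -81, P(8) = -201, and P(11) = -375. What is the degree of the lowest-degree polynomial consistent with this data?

2

Forward differences of the values at s = 2, 5, 8, 11:
  P  : -15  -81  -201  -375
  Δ  : -66  -120  -174
  Δ^2: -54  -54
  Δ^3: 0
The second differences are constant (-54) and nonzero, while all higher differences vanish, so the minimal degree is 2.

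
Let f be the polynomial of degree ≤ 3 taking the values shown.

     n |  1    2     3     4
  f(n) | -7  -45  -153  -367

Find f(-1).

3

Using the Lagrange interpolation formula with nodes 1, 2, 3, 4:
  L_0(n) = (n - 2)(n - 3)(n - 4) / -6
  L_1(n) = (n - 1)(n - 3)(n - 4) / 2
  L_2(n) = (n - 1)(n - 2)(n - 4) / -2
  L_3(n) = (n - 1)(n - 2)(n - 3) / 6
Then f(n) = -7·L_0(n) - 45·L_1(n) - 153·L_2(n) - 367·L_3(n).
Expanding and collecting terms gives f(n) = -6n^3 + n^2 + n - 3.
Evaluating at n = -1: f(-1) = 3.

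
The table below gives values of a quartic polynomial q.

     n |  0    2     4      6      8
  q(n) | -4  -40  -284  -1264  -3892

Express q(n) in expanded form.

Using the Lagrange interpolation formula with nodes 0, 2, 4, 6, 8:
  L_0(n) = (n - 2)(n - 4)(n - 6)(n - 8) / 384
  L_1(n) = n(n - 4)(n - 6)(n - 8) / -96
  L_2(n) = n(n - 2)(n - 6)(n - 8) / 64
  L_3(n) = n(n - 2)(n - 4)(n - 8) / -96
  L_4(n) = n(n - 2)(n - 4)(n - 6) / 384
Then q(n) = -4·L_0(n) - 40·L_1(n) - 284·L_2(n) - 1264·L_3(n) - 3892·L_4(n).
Expanding and collecting terms gives q(n) = -n^4 + n^3 - 4n^2 - 6n - 4.
Check: q(6) = -1264. ✓

q(n) = -n^4 + n^3 - 4n^2 - 6n - 4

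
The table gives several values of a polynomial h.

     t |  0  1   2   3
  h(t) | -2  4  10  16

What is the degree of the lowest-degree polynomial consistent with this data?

1

Forward differences of the values at t = 0, 1, 2, 3:
  h  : -2  4  10  16
  Δ  : 6  6  6
  Δ^2: 0  0
  Δ^3: 0
The first differences are constant (6) and nonzero, while all higher differences vanish, so the minimal degree is 1.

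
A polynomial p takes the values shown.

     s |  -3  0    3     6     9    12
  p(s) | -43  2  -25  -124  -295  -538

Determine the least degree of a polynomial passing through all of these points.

Forward differences of the values at s = -3, 0, 3, 6, 9, 12:
  p  : -43  2  -25  -124  -295  -538
  Δ  : 45  -27  -99  -171  -243
  Δ^2: -72  -72  -72  -72
  Δ^3: 0  0  0
  Δ^4: 0  0
  Δ^5: 0
The second differences are constant (-72) and nonzero, while all higher differences vanish, so the minimal degree is 2.

2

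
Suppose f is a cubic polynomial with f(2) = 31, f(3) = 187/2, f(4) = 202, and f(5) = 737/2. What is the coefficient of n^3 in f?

2

Write f(n) = an^3 + bn^2 + cn + d. Substituting each data point gives a linear system:
  8a + 4b + 2c + d = 31
  27a + 9b + 3c + d = 187/2
  64a + 16b + 4c + d = 202
  125a + 25b + 5c + d = 737/2
Solving the system yields a = 2, b = 5, c = -1/2, d = -4.
So f(n) = 2n³ + 5n² - (1/2)n - 4.
The leading coefficient is 2.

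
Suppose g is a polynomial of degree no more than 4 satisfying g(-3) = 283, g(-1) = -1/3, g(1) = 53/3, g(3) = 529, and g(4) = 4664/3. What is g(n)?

Write g(n) = an^4 + bn^3 + cn^2 + dn + e. Substituting each data point gives a linear system:
  81a - 27b + 9c - 3d + e = 283
  a - b + c - d + e = -1/3
  a + b + c + d + e = 53/3
  81a + 27b + 9c + 3d + e = 529
  256a + 64b + 16c + 4d + e = 4664/3
Solving the system yields a = 5, b = 4, c = -1/3, d = 5, e = 4.
So g(n) = 5n⁴ + 4n³ - (1/3)n² + 5n + 4.
Check: g(-1) = -1/3. ✓

g(n) = 5n^4 + 4n^3 - (1/3)n^2 + 5n + 4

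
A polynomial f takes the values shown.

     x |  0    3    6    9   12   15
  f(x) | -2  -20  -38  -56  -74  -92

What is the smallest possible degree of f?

1

Forward differences of the values at x = 0, 3, 6, 9, 12, 15:
  f  : -2  -20  -38  -56  -74  -92
  Δ  : -18  -18  -18  -18  -18
  Δ^2: 0  0  0  0
  Δ^3: 0  0  0
  Δ^4: 0  0
  Δ^5: 0
The first differences are constant (-18) and nonzero, while all higher differences vanish, so the minimal degree is 1.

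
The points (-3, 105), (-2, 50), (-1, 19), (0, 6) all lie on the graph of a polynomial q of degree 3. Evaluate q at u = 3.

Write q(u) = au^3 + bu^2 + cu + d. Substituting each data point gives a linear system:
  -27a + 9b - 3c + d = 105
  -8a + 4b - 2c + d = 50
  -a + b - c + d = 19
  d = 6
Solving the system yields a = -1, b = 6, c = -6, d = 6.
So q(u) = -u³ + 6u² - 6u + 6.
Then q(3) = 15.

15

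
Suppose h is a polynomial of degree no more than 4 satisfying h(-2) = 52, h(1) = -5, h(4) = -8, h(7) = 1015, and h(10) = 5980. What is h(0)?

0

Forward differences of the values at n = -2, 1, 4, 7, 10:
  h  : 52  -5  -8  1015  5980
  Δ  : -57  -3  1023  4965
  Δ^2: 54  1026  3942
  Δ^3: 972  2916
  Δ^4: 1944
The fourth differences are constant, confirming degree 4.
Interpolating (Newton forward form) and evaluating at n = 0 gives h(0) = 0.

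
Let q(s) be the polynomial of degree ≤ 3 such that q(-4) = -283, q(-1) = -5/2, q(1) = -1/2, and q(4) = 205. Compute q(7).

Using the Lagrange interpolation formula with nodes -4, -1, 1, 4:
  L_0(s) = (s + 1)(s - 1)(s - 4) / -120
  L_1(s) = (s + 4)(s - 1)(s - 4) / 30
  L_2(s) = (s + 4)(s + 1)(s - 4) / -30
  L_3(s) = (s + 4)(s + 1)(s - 1) / 120
Then q(s) = -283·L_0(s) - 5/2·L_1(s) - 1/2·L_2(s) + 205·L_3(s).
Expanding and collecting terms gives q(s) = 4s³ - (5/2)s² - 3s + 1.
Evaluating at s = 7: q(7) = 2459/2.

2459/2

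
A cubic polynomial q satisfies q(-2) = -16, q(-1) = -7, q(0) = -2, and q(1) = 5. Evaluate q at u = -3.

Forward differences of the values at u = -2, -1, 0, 1:
  q  : -16  -7  -2  5
  Δ  : 9  5  7
  Δ^2: -4  2
  Δ^3: 6
The third differences are constant, confirming degree 3.
Interpolating (Newton forward form) and evaluating at u = -3 gives q(-3) = -35.

-35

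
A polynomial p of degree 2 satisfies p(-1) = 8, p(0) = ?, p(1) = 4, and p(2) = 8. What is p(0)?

On equispaced nodes a degree-2 polynomial has vanishing third forward difference, so
  - p(-1) + 3·p(0) - 3·p(1) + p(2) = 0.
Substituting the known values and solving for p(0):
  3·p(0) = 12
  p(0) = 4.

4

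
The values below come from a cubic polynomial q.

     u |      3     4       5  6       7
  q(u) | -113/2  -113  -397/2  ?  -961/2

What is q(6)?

-319

On equispaced nodes a degree-3 polynomial has vanishing fourth forward difference, so
  q(3) - 4·q(4) + 6·q(5) - 4·q(6) + q(7) = 0.
Substituting the known values and solving for q(6):
  -4·q(6) = 1276
  q(6) = -319.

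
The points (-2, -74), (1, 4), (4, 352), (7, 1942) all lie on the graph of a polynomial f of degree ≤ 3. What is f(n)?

Write f(n) = an^3 + bn^2 + cn + d. Substituting each data point gives a linear system:
  -8a + 4b - 2c + d = -74
  a + b + c + d = 4
  64a + 16b + 4c + d = 352
  343a + 49b + 7c + d = 1942
Solving the system yields a = 6, b = -3, c = 5, d = -4.
So f(n) = 6n³ - 3n² + 5n - 4.
Check: f(4) = 352. ✓

f(n) = 6n^3 - 3n^2 + 5n - 4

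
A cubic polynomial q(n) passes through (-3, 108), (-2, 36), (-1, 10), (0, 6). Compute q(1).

Forward differences of the values at n = -3, -2, -1, 0:
  q  : 108  36  10  6
  Δ  : -72  -26  -4
  Δ^2: 46  22
  Δ^3: -24
The third differences are constant, confirming degree 3.
Interpolating (Newton forward form) and evaluating at n = 1 gives q(1) = 0.

0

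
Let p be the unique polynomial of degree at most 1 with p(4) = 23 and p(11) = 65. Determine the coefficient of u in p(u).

6

Write p(u) = au + b. Substituting each data point gives a linear system:
  4a + b = 23
  11a + b = 65
Solving the system yields a = 6, b = -1.
So p(u) = 6u - 1.
The leading coefficient is 6.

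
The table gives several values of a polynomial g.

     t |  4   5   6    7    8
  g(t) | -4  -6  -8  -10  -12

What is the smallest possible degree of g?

1

Forward differences of the values at t = 4, 5, 6, 7, 8:
  g  : -4  -6  -8  -10  -12
  Δ  : -2  -2  -2  -2
  Δ^2: 0  0  0
  Δ^3: 0  0
  Δ^4: 0
The first differences are constant (-2) and nonzero, while all higher differences vanish, so the minimal degree is 1.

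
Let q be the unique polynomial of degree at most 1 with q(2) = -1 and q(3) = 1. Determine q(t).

Using the Lagrange interpolation formula with nodes 2, 3:
  L_0(t) = (t - 3) / -1
  L_1(t) = (t - 2) / 1
Then q(t) = -1·L_0(t) + 1·L_1(t).
Expanding and collecting terms gives q(t) = 2t - 5.
Check: q(2) = -1. ✓

q(t) = 2t - 5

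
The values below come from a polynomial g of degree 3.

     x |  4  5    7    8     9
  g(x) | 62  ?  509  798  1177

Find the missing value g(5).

153

The 4 known points determine the degree-3 polynomial uniquely.
Write g(x) = ax^3 + bx^2 + cx + d. Substituting each data point gives a linear system:
  64a + 16b + 4c + d = 62
  343a + 49b + 7c + d = 509
  512a + 64b + 8c + d = 798
  729a + 81b + 9c + d = 1177
Solving the system yields a = 2, b = -3, c = -4, d = -2.
So g(x) = 2x^3 - 3x^2 - 4x - 2.
Then g(5) = 153.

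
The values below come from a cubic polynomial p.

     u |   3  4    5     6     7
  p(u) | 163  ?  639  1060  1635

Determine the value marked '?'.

348

On equispaced nodes a degree-3 polynomial has vanishing fourth forward difference, so
  p(3) - 4·p(4) + 6·p(5) - 4·p(6) + p(7) = 0.
Substituting the known values and solving for p(4):
  -4·p(4) = -1392
  p(4) = 348.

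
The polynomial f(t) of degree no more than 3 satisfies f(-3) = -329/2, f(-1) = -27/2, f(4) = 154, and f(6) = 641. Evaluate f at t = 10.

3391

Using the Lagrange interpolation formula with nodes -3, -1, 4, 6:
  L_0(t) = (t + 1)(t - 4)(t - 6) / -126
  L_1(t) = (t + 3)(t - 4)(t - 6) / 70
  L_2(t) = (t + 3)(t + 1)(t - 6) / -70
  L_3(t) = (t + 3)(t + 1)(t - 4) / 126
Then f(t) = -329/2·L_0(t) - 27/2·L_1(t) + 154·L_2(t) + 641·L_3(t).
Expanding and collecting terms gives f(t) = 4t^3 - 6t^2 - (1/2)t - 4.
Evaluating at t = 10: f(10) = 3391.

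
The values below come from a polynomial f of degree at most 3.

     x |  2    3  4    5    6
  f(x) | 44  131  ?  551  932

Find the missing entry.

The 4 known points determine the degree-3 polynomial uniquely.
Write f(x) = ax^3 + bx^2 + cx + d. Substituting each data point gives a linear system:
  8a + 4b + 2c + d = 44
  27a + 9b + 3c + d = 131
  125a + 25b + 5c + d = 551
  216a + 36b + 6c + d = 932
Solving the system yields a = 4, b = 1, c = 6, d = -4.
So f(x) = 4x³ + x² + 6x - 4.
Then f(4) = 292.

292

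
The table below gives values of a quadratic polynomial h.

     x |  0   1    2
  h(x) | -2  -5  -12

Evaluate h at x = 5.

-57

Write h(x) = ax^2 + bx + c. Substituting each data point gives a linear system:
  c = -2
  a + b + c = -5
  4a + 2b + c = -12
Solving the system yields a = -2, b = -1, c = -2.
So h(x) = -2x^2 - x - 2.
Then h(5) = -57.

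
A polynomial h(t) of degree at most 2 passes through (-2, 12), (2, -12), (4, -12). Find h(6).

-4

Using the Lagrange interpolation formula with nodes -2, 2, 4:
  L_0(t) = (t - 2)(t - 4) / 24
  L_1(t) = (t + 2)(t - 4) / -8
  L_2(t) = (t + 2)(t - 2) / 12
Then h(t) = 12·L_0(t) - 12·L_1(t) - 12·L_2(t).
Expanding and collecting terms gives h(t) = t^2 - 6t - 4.
Evaluating at t = 6: h(6) = -4.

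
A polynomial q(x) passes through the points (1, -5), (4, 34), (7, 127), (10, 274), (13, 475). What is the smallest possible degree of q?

Forward differences of the values at x = 1, 4, 7, 10, 13:
  q  : -5  34  127  274  475
  Δ  : 39  93  147  201
  Δ^2: 54  54  54
  Δ^3: 0  0
  Δ^4: 0
The second differences are constant (54) and nonzero, while all higher differences vanish, so the minimal degree is 2.

2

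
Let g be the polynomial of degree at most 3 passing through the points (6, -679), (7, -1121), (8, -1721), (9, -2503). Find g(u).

Using the Lagrange interpolation formula with nodes 6, 7, 8, 9:
  L_0(u) = (u - 7)(u - 8)(u - 9) / -6
  L_1(u) = (u - 6)(u - 8)(u - 9) / 2
  L_2(u) = (u - 6)(u - 7)(u - 9) / -2
  L_3(u) = (u - 6)(u - 7)(u - 8) / 6
Then g(u) = -679·L_0(u) - 1121·L_1(u) - 1721·L_2(u) - 2503·L_3(u).
Expanding and collecting terms gives g(u) = -4u³ + 5u² + u - 1.
Check: g(9) = -2503. ✓

g(u) = -4u^3 + 5u^2 + u - 1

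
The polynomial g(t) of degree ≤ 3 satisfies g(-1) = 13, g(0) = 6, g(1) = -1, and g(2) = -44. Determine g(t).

Using the Lagrange interpolation formula with nodes -1, 0, 1, 2:
  L_0(t) = t(t - 1)(t - 2) / -6
  L_1(t) = (t + 1)(t - 1)(t - 2) / 2
  L_2(t) = (t + 1)t(t - 2) / -2
  L_3(t) = (t + 1)t(t - 1) / 6
Then g(t) = 13·L_0(t) + 6·L_1(t) - 1·L_2(t) - 44·L_3(t).
Expanding and collecting terms gives g(t) = -6t^3 - t + 6.
Check: g(1) = -1. ✓

g(t) = -6t^3 - t + 6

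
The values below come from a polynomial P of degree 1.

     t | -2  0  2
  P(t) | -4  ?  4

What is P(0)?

0

The 2 known points determine the degree-1 polynomial uniquely.
Write P(t) = at + b. Substituting each data point gives a linear system:
  -2a + b = -4
  2a + b = 4
Solving the system yields a = 2, b = 0.
So P(t) = 2t.
Then P(0) = 0.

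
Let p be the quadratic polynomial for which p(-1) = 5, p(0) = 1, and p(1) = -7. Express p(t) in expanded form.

Using the Lagrange interpolation formula with nodes -1, 0, 1:
  L_0(t) = t(t - 1) / 2
  L_1(t) = (t + 1)(t - 1) / -1
  L_2(t) = (t + 1)t / 2
Then p(t) = 5·L_0(t) + 1·L_1(t) - 7·L_2(t).
Expanding and collecting terms gives p(t) = -2t^2 - 6t + 1.
Check: p(0) = 1. ✓

p(t) = -2t^2 - 6t + 1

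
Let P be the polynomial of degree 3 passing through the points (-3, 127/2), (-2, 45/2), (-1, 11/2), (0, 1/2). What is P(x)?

Using the Lagrange interpolation formula with nodes -3, -2, -1, 0:
  L_0(x) = (x + 2)(x + 1)x / -6
  L_1(x) = (x + 3)(x + 1)x / 2
  L_2(x) = (x + 3)(x + 2)x / -2
  L_3(x) = (x + 3)(x + 2)(x + 1) / 6
Then P(x) = 127/2·L_0(x) + 45/2·L_1(x) + 11/2·L_2(x) + 1/2·L_3(x).
Expanding and collecting terms gives P(x) = -2x^3 - 3x + 1/2.
Check: P(-2) = 45/2. ✓

P(x) = -2x^3 - 3x + 1/2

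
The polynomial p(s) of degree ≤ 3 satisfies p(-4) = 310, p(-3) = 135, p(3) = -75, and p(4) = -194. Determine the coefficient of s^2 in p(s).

4

Write p(s) = as^3 + bs^2 + cs + d. Substituting each data point gives a linear system:
  -64a + 16b - 4c + d = 310
  -27a + 9b - 3c + d = 135
  27a + 9b + 3c + d = -75
  64a + 16b + 4c + d = -194
Solving the system yields a = -4, b = 4, c = 1, d = -6.
So p(s) = -4s³ + 4s² + s - 6.
The coefficient of s^2 is 4.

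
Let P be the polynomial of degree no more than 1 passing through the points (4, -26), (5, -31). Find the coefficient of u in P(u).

-5

Write P(u) = au + b. Substituting each data point gives a linear system:
  4a + b = -26
  5a + b = -31
Solving the system yields a = -5, b = -6.
So P(u) = -5u - 6.
The leading coefficient is -5.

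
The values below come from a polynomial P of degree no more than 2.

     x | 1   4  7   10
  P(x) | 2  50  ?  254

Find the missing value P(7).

On equispaced nodes a degree-2 polynomial has vanishing third forward difference, so
  - P(1) + 3·P(4) - 3·P(7) + P(10) = 0.
Substituting the known values and solving for P(7):
  -3·P(7) = -402
  P(7) = 134.

134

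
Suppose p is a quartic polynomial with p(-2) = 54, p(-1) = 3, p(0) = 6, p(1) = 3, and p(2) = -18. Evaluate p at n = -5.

Write p(n) = an^4 + bn^3 + cn^2 + dn + e. Substituting each data point gives a linear system:
  16a - 8b + 4c - 2d + e = 54
  a - b + c - d + e = 3
  e = 6
  a + b + c + d + e = 3
  16a + 8b + 4c + 2d + e = -18
Solving the system yields a = 2, b = -6, c = -5, d = 6, e = 6.
So p(n) = 2n^4 - 6n^3 - 5n^2 + 6n + 6.
Then p(-5) = 1851.

1851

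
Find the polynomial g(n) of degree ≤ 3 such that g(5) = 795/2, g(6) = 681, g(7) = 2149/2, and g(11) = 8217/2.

Using the Lagrange interpolation formula with nodes 5, 6, 7, 11:
  L_0(n) = (n - 6)(n - 7)(n - 11) / -12
  L_1(n) = (n - 5)(n - 7)(n - 11) / 5
  L_2(n) = (n - 5)(n - 6)(n - 11) / -8
  L_3(n) = (n - 5)(n - 6)(n - 7) / 120
Then g(n) = 795/2·L_0(n) + 681·L_1(n) + 2149/2·L_2(n) + 8217/2·L_3(n).
Expanding and collecting terms gives g(n) = 3n³ + n² - (1/2)n.
Check: g(11) = 8217/2. ✓

g(n) = 3n^3 + n^2 - (1/2)n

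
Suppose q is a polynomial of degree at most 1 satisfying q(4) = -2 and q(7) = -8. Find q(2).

2

Write q(s) = as + b. Substituting each data point gives a linear system:
  4a + b = -2
  7a + b = -8
Solving the system yields a = -2, b = 6.
So q(s) = -2s + 6.
Then q(2) = 2.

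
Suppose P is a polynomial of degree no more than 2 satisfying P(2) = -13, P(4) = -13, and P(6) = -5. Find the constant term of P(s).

Write P(s) = as^2 + bs + c. Substituting each data point gives a linear system:
  4a + 2b + c = -13
  16a + 4b + c = -13
  36a + 6b + c = -5
Solving the system yields a = 1, b = -6, c = -5.
So P(s) = s² - 6s - 5.
The constant term is -5.

-5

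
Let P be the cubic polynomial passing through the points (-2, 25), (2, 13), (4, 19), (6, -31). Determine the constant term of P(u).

-1

Write P(u) = au^3 + bu^2 + cu + d. Substituting each data point gives a linear system:
  -8a + 4b - 2c + d = 25
  8a + 4b + 2c + d = 13
  64a + 16b + 4c + d = 19
  216a + 36b + 6c + d = -31
Solving the system yields a = -1, b = 5, c = 1, d = -1.
So P(u) = -u^3 + 5u^2 + u - 1.
The constant term is -1.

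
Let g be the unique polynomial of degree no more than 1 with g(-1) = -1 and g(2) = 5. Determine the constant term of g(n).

1

Write g(n) = an + b. Substituting each data point gives a linear system:
  -a + b = -1
  2a + b = 5
Solving the system yields a = 2, b = 1.
So g(n) = 2n + 1.
The constant term is 1.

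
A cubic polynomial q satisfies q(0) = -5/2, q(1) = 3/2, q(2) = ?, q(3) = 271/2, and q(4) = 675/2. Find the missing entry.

On equispaced nodes a degree-3 polynomial has vanishing fourth forward difference, so
  q(0) - 4·q(1) + 6·q(2) - 4·q(3) + q(4) = 0.
Substituting the known values and solving for q(2):
  6·q(2) = 213
  q(2) = 71/2.

71/2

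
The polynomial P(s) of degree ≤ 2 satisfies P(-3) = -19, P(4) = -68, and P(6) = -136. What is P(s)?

P(s) = -3s^2 - 4s - 4

Write P(s) = as^2 + bs + c. Substituting each data point gives a linear system:
  9a - 3b + c = -19
  16a + 4b + c = -68
  36a + 6b + c = -136
Solving the system yields a = -3, b = -4, c = -4.
So P(s) = -3s^2 - 4s - 4.
Check: P(4) = -68. ✓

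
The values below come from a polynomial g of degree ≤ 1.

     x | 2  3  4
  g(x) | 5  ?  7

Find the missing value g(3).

The 2 known points determine the degree-1 polynomial uniquely.
Write g(x) = ax + b. Substituting each data point gives a linear system:
  2a + b = 5
  4a + b = 7
Solving the system yields a = 1, b = 3.
So g(x) = x + 3.
Then g(3) = 6.

6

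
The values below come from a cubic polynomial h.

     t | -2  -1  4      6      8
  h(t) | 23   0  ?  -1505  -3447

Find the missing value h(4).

-475

The 4 known points determine the degree-3 polynomial uniquely.
Write h(t) = at^3 + bt^2 + ct + d. Substituting each data point gives a linear system:
  -8a + 4b - 2c + d = 23
  -a + b - c + d = 0
  216a + 36b + 6c + d = -1505
  512a + 64b + 8c + d = -3447
Solving the system yields a = -6, b = -6, c = 1, d = 1.
So h(t) = -6t³ - 6t² + t + 1.
Then h(4) = -475.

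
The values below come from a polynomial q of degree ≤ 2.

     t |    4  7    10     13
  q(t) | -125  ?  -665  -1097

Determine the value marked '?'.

The 3 known points determine the degree-2 polynomial uniquely.
Write q(t) = at^2 + bt + c. Substituting each data point gives a linear system:
  16a + 4b + c = -125
  100a + 10b + c = -665
  169a + 13b + c = -1097
Solving the system yields a = -6, b = -6, c = -5.
So q(t) = -6t² - 6t - 5.
Then q(7) = -341.

-341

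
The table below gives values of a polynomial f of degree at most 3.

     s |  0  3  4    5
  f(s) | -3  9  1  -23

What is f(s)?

f(s) = -s^3 + 4s^2 + s - 3

Using the Lagrange interpolation formula with nodes 0, 3, 4, 5:
  L_0(s) = (s - 3)(s - 4)(s - 5) / -60
  L_1(s) = s(s - 4)(s - 5) / 6
  L_2(s) = s(s - 3)(s - 5) / -4
  L_3(s) = s(s - 3)(s - 4) / 10
Then f(s) = -3·L_0(s) + 9·L_1(s) + 1·L_2(s) - 23·L_3(s).
Expanding and collecting terms gives f(s) = -s³ + 4s² + s - 3.
Check: f(3) = 9. ✓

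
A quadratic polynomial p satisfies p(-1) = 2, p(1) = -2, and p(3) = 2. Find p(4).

7

Using the Lagrange interpolation formula with nodes -1, 1, 3:
  L_0(s) = (s - 1)(s - 3) / 8
  L_1(s) = (s + 1)(s - 3) / -4
  L_2(s) = (s + 1)(s - 1) / 8
Then p(s) = 2·L_0(s) - 2·L_1(s) + 2·L_2(s).
Expanding and collecting terms gives p(s) = s² - 2s - 1.
Evaluating at s = 4: p(4) = 7.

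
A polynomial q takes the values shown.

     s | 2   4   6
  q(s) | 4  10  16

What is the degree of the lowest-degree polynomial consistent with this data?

1

Forward differences of the values at s = 2, 4, 6:
  q  : 4  10  16
  Δ  : 6  6
  Δ^2: 0
The first differences are constant (6) and nonzero, while all higher differences vanish, so the minimal degree is 1.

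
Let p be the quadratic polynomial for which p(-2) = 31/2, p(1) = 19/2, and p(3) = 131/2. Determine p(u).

Write p(u) = au^2 + bu + c. Substituting each data point gives a linear system:
  4a - 2b + c = 31/2
  a + b + c = 19/2
  9a + 3b + c = 131/2
Solving the system yields a = 6, b = 4, c = -1/2.
So p(u) = 6u^2 + 4u - 1/2.
Check: p(1) = 19/2. ✓

p(u) = 6u^2 + 4u - 1/2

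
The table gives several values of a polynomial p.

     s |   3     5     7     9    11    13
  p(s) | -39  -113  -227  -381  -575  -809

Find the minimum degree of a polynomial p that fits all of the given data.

2

Forward differences of the values at s = 3, 5, 7, 9, 11, 13:
  p  : -39  -113  -227  -381  -575  -809
  Δ  : -74  -114  -154  -194  -234
  Δ^2: -40  -40  -40  -40
  Δ^3: 0  0  0
  Δ^4: 0  0
  Δ^5: 0
The second differences are constant (-40) and nonzero, while all higher differences vanish, so the minimal degree is 2.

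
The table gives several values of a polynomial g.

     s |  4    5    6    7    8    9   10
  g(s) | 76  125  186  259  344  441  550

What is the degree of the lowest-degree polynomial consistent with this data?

Forward differences of the values at s = 4, 5, 6, 7, 8, 9, 10:
  g  : 76  125  186  259  344  441  550
  Δ  : 49  61  73  85  97  109
  Δ^2: 12  12  12  12  12
  Δ^3: 0  0  0  0
  Δ^4: 0  0  0
  Δ^5: 0  0
  Δ^6: 0
The second differences are constant (12) and nonzero, while all higher differences vanish, so the minimal degree is 2.

2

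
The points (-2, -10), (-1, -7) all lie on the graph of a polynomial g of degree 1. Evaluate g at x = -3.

-13

Write g(x) = ax + b. Substituting each data point gives a linear system:
  -2a + b = -10
  -a + b = -7
Solving the system yields a = 3, b = -4.
So g(x) = 3x - 4.
Then g(-3) = -13.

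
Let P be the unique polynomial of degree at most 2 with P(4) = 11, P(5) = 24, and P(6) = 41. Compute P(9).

116

Using the Lagrange interpolation formula with nodes 4, 5, 6:
  L_0(x) = (x - 5)(x - 6) / 2
  L_1(x) = (x - 4)(x - 6) / -1
  L_2(x) = (x - 4)(x - 5) / 2
Then P(x) = 11·L_0(x) + 24·L_1(x) + 41·L_2(x).
Expanding and collecting terms gives P(x) = 2x^2 - 5x - 1.
Evaluating at x = 9: P(9) = 116.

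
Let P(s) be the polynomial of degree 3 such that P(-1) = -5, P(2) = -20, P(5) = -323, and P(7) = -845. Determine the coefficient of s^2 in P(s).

-4

Write P(s) = as^3 + bs^2 + cs + d. Substituting each data point gives a linear system:
  -a + b - c + d = -5
  8a + 4b + 2c + d = -20
  125a + 25b + 5c + d = -323
  343a + 49b + 7c + d = -845
Solving the system yields a = -2, b = -4, c = 5, d = 2.
So P(s) = -2s³ - 4s² + 5s + 2.
The coefficient of s^2 is -4.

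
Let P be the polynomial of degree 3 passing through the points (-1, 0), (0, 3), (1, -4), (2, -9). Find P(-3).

-84

Using the Lagrange interpolation formula with nodes -1, 0, 1, 2:
  L_0(n) = n(n - 1)(n - 2) / -6
  L_1(n) = (n + 1)(n - 1)(n - 2) / 2
  L_2(n) = (n + 1)n(n - 2) / -2
  L_3(n) = (n + 1)n(n - 1) / 6
Then P(n) = 0·L_0(n) + 3·L_1(n) - 4·L_2(n) - 9·L_3(n).
Expanding and collecting terms gives P(n) = 2n³ - 5n² - 4n + 3.
Evaluating at n = -3: P(-3) = -84.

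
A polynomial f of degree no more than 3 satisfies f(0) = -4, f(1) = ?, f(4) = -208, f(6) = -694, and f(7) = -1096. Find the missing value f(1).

-4

The 4 known points determine the degree-3 polynomial uniquely.
Write f(u) = au^3 + bu^2 + cu + d. Substituting each data point gives a linear system:
  d = -4
  64a + 16b + 4c + d = -208
  216a + 36b + 6c + d = -694
  343a + 49b + 7c + d = -1096
Solving the system yields a = -3, b = -2, c = 5, d = -4.
So f(u) = -3u^3 - 2u^2 + 5u - 4.
Then f(1) = -4.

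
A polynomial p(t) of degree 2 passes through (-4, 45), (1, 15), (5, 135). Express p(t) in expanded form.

Write p(t) = at^2 + bt + c. Substituting each data point gives a linear system:
  16a - 4b + c = 45
  a + b + c = 15
  25a + 5b + c = 135
Solving the system yields a = 4, b = 6, c = 5.
So p(t) = 4t² + 6t + 5.
Check: p(-4) = 45. ✓

p(t) = 4t^2 + 6t + 5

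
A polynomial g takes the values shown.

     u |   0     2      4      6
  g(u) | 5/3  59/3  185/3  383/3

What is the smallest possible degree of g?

2

Forward differences of the values at u = 0, 2, 4, 6:
  g  : 5/3  59/3  185/3  383/3
  Δ  : 18  42  66
  Δ^2: 24  24
  Δ^3: 0
The second differences are constant (24) and nonzero, while all higher differences vanish, so the minimal degree is 2.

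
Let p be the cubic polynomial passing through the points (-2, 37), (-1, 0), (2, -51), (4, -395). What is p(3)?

-168

Write p(u) = au^3 + bu^2 + cu + d. Substituting each data point gives a linear system:
  -8a + 4b - 2c + d = 37
  -a + b - c + d = 0
  8a + 4b + 2c + d = -51
  64a + 16b + 4c + d = -395
Solving the system yields a = -6, b = -1, c = 2, d = -3.
So p(u) = -6u^3 - u^2 + 2u - 3.
Then p(3) = -168.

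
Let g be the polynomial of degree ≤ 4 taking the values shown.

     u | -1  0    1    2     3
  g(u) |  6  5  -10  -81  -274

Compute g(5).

Forward differences of the values at u = -1, 0, 1, 2, 3:
  g  : 6  5  -10  -81  -274
  Δ  : -1  -15  -71  -193
  Δ^2: -14  -56  -122
  Δ^3: -42  -66
  Δ^4: -24
The fourth differences are constant, confirming degree 4.
Interpolating (Newton forward form) and evaluating at u = 5 gives g(5) = -1410.

-1410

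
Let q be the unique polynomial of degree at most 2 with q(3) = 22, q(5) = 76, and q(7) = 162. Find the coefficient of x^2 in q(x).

4

Write q(x) = ax^2 + bx + c. Substituting each data point gives a linear system:
  9a + 3b + c = 22
  25a + 5b + c = 76
  49a + 7b + c = 162
Solving the system yields a = 4, b = -5, c = 1.
So q(x) = 4x² - 5x + 1.
The leading coefficient is 4.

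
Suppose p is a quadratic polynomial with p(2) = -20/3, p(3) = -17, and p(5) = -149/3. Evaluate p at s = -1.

1/3

Write p(s) = as^2 + bs + c. Substituting each data point gives a linear system:
  4a + 2b + c = -20/3
  9a + 3b + c = -17
  25a + 5b + c = -149/3
Solving the system yields a = -2, b = -1/3, c = 2.
So p(s) = -2s² - (1/3)s + 2.
Then p(-1) = 1/3.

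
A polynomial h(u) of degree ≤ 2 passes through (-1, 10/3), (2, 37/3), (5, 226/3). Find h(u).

Using the Lagrange interpolation formula with nodes -1, 2, 5:
  L_0(u) = (u - 2)(u - 5) / 18
  L_1(u) = (u + 1)(u - 5) / -9
  L_2(u) = (u + 1)(u - 2) / 18
Then h(u) = 10/3·L_0(u) + 37/3·L_1(u) + 226/3·L_2(u).
Expanding and collecting terms gives h(u) = 3u² + 1/3.
Check: h(5) = 226/3. ✓

h(u) = 3u^2 + 1/3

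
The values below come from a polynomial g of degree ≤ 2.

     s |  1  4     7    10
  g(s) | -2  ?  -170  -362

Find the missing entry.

The 3 known points determine the degree-2 polynomial uniquely.
Write g(s) = as^2 + bs + c. Substituting each data point gives a linear system:
  a + b + c = -2
  49a + 7b + c = -170
  100a + 10b + c = -362
Solving the system yields a = -4, b = 4, c = -2.
So g(s) = -4s^2 + 4s - 2.
Then g(4) = -50.

-50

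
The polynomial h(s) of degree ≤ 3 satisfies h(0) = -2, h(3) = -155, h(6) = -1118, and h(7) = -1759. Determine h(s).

Write h(s) = as^3 + bs^2 + cs + d. Substituting each data point gives a linear system:
  d = -2
  27a + 9b + 3c + d = -155
  216a + 36b + 6c + d = -1118
  343a + 49b + 7c + d = -1759
Solving the system yields a = -5, b = 0, c = -6, d = -2.
So h(s) = -5s^3 - 6s - 2.
Check: h(0) = -2. ✓

h(s) = -5s^3 - 6s - 2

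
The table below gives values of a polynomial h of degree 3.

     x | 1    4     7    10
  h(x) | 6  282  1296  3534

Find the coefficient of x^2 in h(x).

5

Write h(x) = ax^3 + bx^2 + cx + d. Substituting each data point gives a linear system:
  a + b + c + d = 6
  64a + 16b + 4c + d = 282
  343a + 49b + 7c + d = 1296
  1000a + 100b + 10c + d = 3534
Solving the system yields a = 3, b = 5, c = 4, d = -6.
So h(x) = 3x³ + 5x² + 4x - 6.
The coefficient of x^2 is 5.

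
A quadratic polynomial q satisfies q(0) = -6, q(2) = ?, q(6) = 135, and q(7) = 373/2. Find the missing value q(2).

9

The 3 known points determine the degree-2 polynomial uniquely.
Write q(s) = as^2 + bs + c. Substituting each data point gives a linear system:
  c = -6
  36a + 6b + c = 135
  49a + 7b + c = 373/2
Solving the system yields a = 4, b = -1/2, c = -6.
So q(s) = 4s^2 - (1/2)s - 6.
Then q(2) = 9.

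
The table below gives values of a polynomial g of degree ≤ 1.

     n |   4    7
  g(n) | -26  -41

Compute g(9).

-51

Write g(n) = an + b. Substituting each data point gives a linear system:
  4a + b = -26
  7a + b = -41
Solving the system yields a = -5, b = -6.
So g(n) = -5n - 6.
Then g(9) = -51.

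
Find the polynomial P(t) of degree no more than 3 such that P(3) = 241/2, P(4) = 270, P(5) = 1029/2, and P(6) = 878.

P(t) = 4t^3 - (1/2)t^2 + 5t + 2

Using the Lagrange interpolation formula with nodes 3, 4, 5, 6:
  L_0(t) = (t - 4)(t - 5)(t - 6) / -6
  L_1(t) = (t - 3)(t - 5)(t - 6) / 2
  L_2(t) = (t - 3)(t - 4)(t - 6) / -2
  L_3(t) = (t - 3)(t - 4)(t - 5) / 6
Then P(t) = 241/2·L_0(t) + 270·L_1(t) + 1029/2·L_2(t) + 878·L_3(t).
Expanding and collecting terms gives P(t) = 4t³ - (1/2)t² + 5t + 2.
Check: P(5) = 1029/2. ✓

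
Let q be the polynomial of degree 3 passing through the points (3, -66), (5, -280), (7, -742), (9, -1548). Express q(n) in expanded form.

q(n) = -2n^3 - n^2 - n

Write q(n) = an^3 + bn^2 + cn + d. Substituting each data point gives a linear system:
  27a + 9b + 3c + d = -66
  125a + 25b + 5c + d = -280
  343a + 49b + 7c + d = -742
  729a + 81b + 9c + d = -1548
Solving the system yields a = -2, b = -1, c = -1, d = 0.
So q(n) = -2n³ - n² - n.
Check: q(3) = -66. ✓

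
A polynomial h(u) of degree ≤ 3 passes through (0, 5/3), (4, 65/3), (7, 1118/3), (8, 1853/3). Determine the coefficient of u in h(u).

Write h(u) = au^3 + bu^2 + cu + d. Substituting each data point gives a linear system:
  d = 5/3
  64a + 16b + 4c + d = 65/3
  343a + 49b + 7c + d = 1118/3
  512a + 64b + 8c + d = 1853/3
Solving the system yields a = 2, b = -6, c = -3, d = 5/3.
So h(u) = 2u³ - 6u² - 3u + 5/3.
The coefficient of u is -3.

-3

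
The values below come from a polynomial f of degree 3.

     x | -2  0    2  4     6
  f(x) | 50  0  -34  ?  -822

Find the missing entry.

On equispaced nodes a degree-3 polynomial has vanishing fourth forward difference, so
  f(-2) - 4·f(0) + 6·f(2) - 4·f(4) + f(6) = 0.
Substituting the known values and solving for f(4):
  -4·f(4) = 976
  f(4) = -244.

-244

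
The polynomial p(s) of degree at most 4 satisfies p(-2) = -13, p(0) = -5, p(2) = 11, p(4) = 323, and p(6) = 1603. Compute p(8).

4907

Forward differences of the values at s = -2, 0, 2, 4, 6:
  p  : -13  -5  11  323  1603
  Δ  : 8  16  312  1280
  Δ^2: 8  296  968
  Δ^3: 288  672
  Δ^4: 384
The fourth differences are constant, confirming degree 4.
Interpolating (Newton forward form) and evaluating at s = 8 gives p(8) = 4907.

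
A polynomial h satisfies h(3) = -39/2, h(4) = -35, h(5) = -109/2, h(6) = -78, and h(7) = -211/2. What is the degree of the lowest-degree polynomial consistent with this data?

Forward differences of the values at t = 3, 4, 5, 6, 7:
  h  : -39/2  -35  -109/2  -78  -211/2
  Δ  : -31/2  -39/2  -47/2  -55/2
  Δ^2: -4  -4  -4
  Δ^3: 0  0
  Δ^4: 0
The second differences are constant (-4) and nonzero, while all higher differences vanish, so the minimal degree is 2.

2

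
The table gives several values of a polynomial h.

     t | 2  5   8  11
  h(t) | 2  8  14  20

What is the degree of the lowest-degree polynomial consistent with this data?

1

Forward differences of the values at t = 2, 5, 8, 11:
  h  : 2  8  14  20
  Δ  : 6  6  6
  Δ^2: 0  0
  Δ^3: 0
The first differences are constant (6) and nonzero, while all higher differences vanish, so the minimal degree is 1.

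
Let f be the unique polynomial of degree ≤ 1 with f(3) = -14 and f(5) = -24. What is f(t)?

f(t) = -5t + 1

Using the Lagrange interpolation formula with nodes 3, 5:
  L_0(t) = (t - 5) / -2
  L_1(t) = (t - 3) / 2
Then f(t) = -14·L_0(t) - 24·L_1(t).
Expanding and collecting terms gives f(t) = -5t + 1.
Check: f(3) = -14. ✓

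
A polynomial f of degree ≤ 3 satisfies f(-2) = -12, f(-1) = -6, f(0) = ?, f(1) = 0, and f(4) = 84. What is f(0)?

The 4 known points determine the degree-3 polynomial uniquely.
Write f(s) = as^3 + bs^2 + cs + d. Substituting each data point gives a linear system:
  -8a + 4b - 2c + d = -12
  -a + b - c + d = -6
  a + b + c + d = 0
  64a + 16b + 4c + d = 84
Solving the system yields a = 1, b = 1, c = 2, d = -4.
So f(s) = s³ + s² + 2s - 4.
Then f(0) = -4.

-4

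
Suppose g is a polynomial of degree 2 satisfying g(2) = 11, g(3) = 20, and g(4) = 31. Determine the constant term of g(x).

Write g(x) = ax^2 + bx + c. Substituting each data point gives a linear system:
  4a + 2b + c = 11
  9a + 3b + c = 20
  16a + 4b + c = 31
Solving the system yields a = 1, b = 4, c = -1.
So g(x) = x^2 + 4x - 1.
The constant term is -1.

-1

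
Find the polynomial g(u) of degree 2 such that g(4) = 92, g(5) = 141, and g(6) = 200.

g(u) = 5u^2 + 4u - 4

Using the Lagrange interpolation formula with nodes 4, 5, 6:
  L_0(u) = (u - 5)(u - 6) / 2
  L_1(u) = (u - 4)(u - 6) / -1
  L_2(u) = (u - 4)(u - 5) / 2
Then g(u) = 92·L_0(u) + 141·L_1(u) + 200·L_2(u).
Expanding and collecting terms gives g(u) = 5u^2 + 4u - 4.
Check: g(6) = 200. ✓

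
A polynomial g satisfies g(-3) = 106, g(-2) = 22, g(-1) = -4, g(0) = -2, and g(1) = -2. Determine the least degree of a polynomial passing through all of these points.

Forward differences of the values at n = -3, -2, -1, 0, 1:
  g  : 106  22  -4  -2  -2
  Δ  : -84  -26  2  0
  Δ^2: 58  28  -2
  Δ^3: -30  -30
  Δ^4: 0
The third differences are constant (-30) and nonzero, while all higher differences vanish, so the minimal degree is 3.

3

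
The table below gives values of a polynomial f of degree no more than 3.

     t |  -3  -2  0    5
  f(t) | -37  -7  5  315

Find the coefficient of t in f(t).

Write f(t) = at^3 + bt^2 + ct + d. Substituting each data point gives a linear system:
  -27a + 9b - 3c + d = -37
  -8a + 4b - 2c + d = -7
  d = 5
  125a + 25b + 5c + d = 315
Solving the system yields a = 2, b = 2, c = 2, d = 5.
So f(t) = 2t^3 + 2t^2 + 2t + 5.
The coefficient of t is 2.

2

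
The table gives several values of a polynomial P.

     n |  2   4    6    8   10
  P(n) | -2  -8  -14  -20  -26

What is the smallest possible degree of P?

Forward differences of the values at n = 2, 4, 6, 8, 10:
  P  : -2  -8  -14  -20  -26
  Δ  : -6  -6  -6  -6
  Δ^2: 0  0  0
  Δ^3: 0  0
  Δ^4: 0
The first differences are constant (-6) and nonzero, while all higher differences vanish, so the minimal degree is 1.

1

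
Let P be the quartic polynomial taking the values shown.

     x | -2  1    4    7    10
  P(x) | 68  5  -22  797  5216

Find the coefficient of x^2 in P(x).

2

Write P(x) = ax^4 + bx^3 + cx^2 + dx + e. Substituting each data point gives a linear system:
  16a - 8b + 4c - 2d + e = 68
  a + b + c + d + e = 5
  256a + 64b + 16c + 4d + e = -22
  2401a + 343b + 49c + 7d + e = 797
  10000a + 1000b + 100c + 10d + e = 5216
Solving the system yields a = 1, b = -5, c = 2, d = 1, e = 6.
So P(x) = x^4 - 5x^3 + 2x^2 + x + 6.
The coefficient of x^2 is 2.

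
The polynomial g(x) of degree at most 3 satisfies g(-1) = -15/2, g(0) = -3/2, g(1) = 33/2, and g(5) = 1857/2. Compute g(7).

4785/2

Using the Lagrange interpolation formula with nodes -1, 0, 1, 5:
  L_0(x) = x(x - 1)(x - 5) / -12
  L_1(x) = (x + 1)(x - 1)(x - 5) / 5
  L_2(x) = (x + 1)x(x - 5) / -8
  L_3(x) = (x + 1)x(x - 1) / 120
Then g(x) = -15/2·L_0(x) - 3/2·L_1(x) + 33/2·L_2(x) + 1857/2·L_3(x).
Expanding and collecting terms gives g(x) = 6x^3 + 6x^2 + 6x - 3/2.
Evaluating at x = 7: g(7) = 4785/2.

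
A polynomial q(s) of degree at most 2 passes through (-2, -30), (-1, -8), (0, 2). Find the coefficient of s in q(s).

4

Write q(s) = as^2 + bs + c. Substituting each data point gives a linear system:
  4a - 2b + c = -30
  a - b + c = -8
  c = 2
Solving the system yields a = -6, b = 4, c = 2.
So q(s) = -6s^2 + 4s + 2.
The coefficient of s is 4.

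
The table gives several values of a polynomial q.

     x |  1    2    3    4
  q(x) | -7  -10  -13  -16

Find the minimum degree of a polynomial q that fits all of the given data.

1

Forward differences of the values at x = 1, 2, 3, 4:
  q  : -7  -10  -13  -16
  Δ  : -3  -3  -3
  Δ^2: 0  0
  Δ^3: 0
The first differences are constant (-3) and nonzero, while all higher differences vanish, so the minimal degree is 1.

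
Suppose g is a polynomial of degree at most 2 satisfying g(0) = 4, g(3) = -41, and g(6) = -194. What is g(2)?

-14

Using the Lagrange interpolation formula with nodes 0, 3, 6:
  L_0(x) = (x - 3)(x - 6) / 18
  L_1(x) = x(x - 6) / -9
  L_2(x) = x(x - 3) / 18
Then g(x) = 4·L_0(x) - 41·L_1(x) - 194·L_2(x).
Expanding and collecting terms gives g(x) = -6x^2 + 3x + 4.
Evaluating at x = 2: g(2) = -14.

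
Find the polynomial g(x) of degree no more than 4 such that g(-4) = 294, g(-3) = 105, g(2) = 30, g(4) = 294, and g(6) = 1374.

g(x) = x^4 + 2x^2 + 6

Write g(x) = ax^4 + bx^3 + cx^2 + dx + e. Substituting each data point gives a linear system:
  256a - 64b + 16c - 4d + e = 294
  81a - 27b + 9c - 3d + e = 105
  16a + 8b + 4c + 2d + e = 30
  256a + 64b + 16c + 4d + e = 294
  1296a + 216b + 36c + 6d + e = 1374
Solving the system yields a = 1, b = 0, c = 2, d = 0, e = 6.
So g(x) = x^4 + 2x^2 + 6.
Check: g(-3) = 105. ✓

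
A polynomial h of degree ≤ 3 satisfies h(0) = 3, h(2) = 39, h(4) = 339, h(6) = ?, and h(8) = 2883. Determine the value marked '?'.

1191

The 4 known points determine the degree-3 polynomial uniquely.
Write h(x) = ax^3 + bx^2 + cx + d. Substituting each data point gives a linear system:
  d = 3
  8a + 4b + 2c + d = 39
  64a + 16b + 4c + d = 339
  512a + 64b + 8c + d = 2883
Solving the system yields a = 6, b = -3, c = 0, d = 3.
So h(x) = 6x^3 - 3x^2 + 3.
Then h(6) = 1191.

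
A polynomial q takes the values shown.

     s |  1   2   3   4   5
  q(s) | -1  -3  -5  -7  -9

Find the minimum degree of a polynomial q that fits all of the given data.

1

Forward differences of the values at s = 1, 2, 3, 4, 5:
  q  : -1  -3  -5  -7  -9
  Δ  : -2  -2  -2  -2
  Δ^2: 0  0  0
  Δ^3: 0  0
  Δ^4: 0
The first differences are constant (-2) and nonzero, while all higher differences vanish, so the minimal degree is 1.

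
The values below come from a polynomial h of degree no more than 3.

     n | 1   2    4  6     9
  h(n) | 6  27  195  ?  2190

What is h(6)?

651

The 4 known points determine the degree-3 polynomial uniquely.
Write h(n) = an^3 + bn^2 + cn + d. Substituting each data point gives a linear system:
  a + b + c + d = 6
  8a + 4b + 2c + d = 27
  64a + 16b + 4c + d = 195
  729a + 81b + 9c + d = 2190
Solving the system yields a = 3, b = 0, c = 0, d = 3.
So h(n) = 3n^3 + 3.
Then h(6) = 651.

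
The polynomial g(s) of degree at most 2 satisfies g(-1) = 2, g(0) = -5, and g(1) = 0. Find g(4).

87

Using the Lagrange interpolation formula with nodes -1, 0, 1:
  L_0(s) = s(s - 1) / 2
  L_1(s) = (s + 1)(s - 1) / -1
  L_2(s) = (s + 1)s / 2
Then g(s) = 2·L_0(s) - 5·L_1(s) + 0·L_2(s).
Expanding and collecting terms gives g(s) = 6s² - s - 5.
Evaluating at s = 4: g(4) = 87.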